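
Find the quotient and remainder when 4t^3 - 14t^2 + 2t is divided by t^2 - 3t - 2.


(4t^3 - 14t^2 + 2t) / (t^2 - 3t - 2)
Step 1: 4t * (t^2 - 3t - 2) = 4t^3 - 12t^2 - 8t; subtract.
Step 2: -2 * (t^2 - 3t - 2) = -2t^2 + 6t + 4; subtract.
Quotient: 4t - 2, Remainder: 4t - 4


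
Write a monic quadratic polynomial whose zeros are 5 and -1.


p(u) = (u - 5)(u + 1)
Expand: u^2 - 4u - 5


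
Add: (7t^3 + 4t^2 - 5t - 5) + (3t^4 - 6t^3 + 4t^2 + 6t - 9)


Align terms by degree and add:
  7t^3 + 4t^2 - 5t - 5
+ 3t^4 - 6t^3 + 4t^2 + 6t - 9
= 3t^4 + t^3 + 8t^2 + t - 14


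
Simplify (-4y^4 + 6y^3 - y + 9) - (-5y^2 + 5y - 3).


Distribute the minus sign:
  (-4y^4 + 6y^3 - y + 9)
- (-5y^2 + 5y - 3)
Negate second polynomial: 5y^2 - 5y + 3
Add: -4y^4 + 6y^3 + 5y^2 - 6y + 12


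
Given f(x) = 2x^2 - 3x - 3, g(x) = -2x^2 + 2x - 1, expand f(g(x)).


Substitute g(x) into f:
f(g(x)) = 2*(-2x^2 + 2x - 1)^2 + (-3)*(-2x^2 + 2x - 1) + (-3)
(-2x^2 + 2x - 1)^2 = 4x^4 - 8x^3 + 8x^2 - 4x + 1
Expand and combine: 8x^4 - 16x^3 + 22x^2 - 14x + 2


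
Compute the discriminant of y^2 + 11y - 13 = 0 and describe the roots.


D = b^2 - 4ac = (11)^2 - 4(1)(-13) = 121 + 52 = 173
Since D > 0: two distinct irrational roots


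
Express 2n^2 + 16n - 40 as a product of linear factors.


Roots satisfy r1 + r2 = -b/a = -8 and r1*r2 = c/a = -20.
So r1 = -10, r2 = 2.
2n^2 + 16n - 40 = 2(n - r1)(n - r2) = 2(n + 10)(n - 2)


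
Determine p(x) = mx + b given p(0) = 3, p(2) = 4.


p(x) = mx + b. Using p(0)=3, p(2)=4:
m = (3 - 4)/(0 - 2) = -1/-2 = 1/2
b = 3 - m*(0) = 3 = 3
p(x) = (1/2)x + 3


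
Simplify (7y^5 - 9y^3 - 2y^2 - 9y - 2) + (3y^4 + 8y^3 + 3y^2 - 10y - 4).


Align terms by degree and add:
  7y^5 - 9y^3 - 2y^2 - 9y - 2
+ 3y^4 + 8y^3 + 3y^2 - 10y - 4
= 7y^5 + 3y^4 - y^3 + y^2 - 19y - 6


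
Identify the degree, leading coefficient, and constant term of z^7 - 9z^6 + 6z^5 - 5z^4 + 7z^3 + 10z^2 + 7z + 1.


Highest power of z is 7, with coefficient 1. Constant term is 1.
Degree = 7, leading coefficient = 1, constant term = 1


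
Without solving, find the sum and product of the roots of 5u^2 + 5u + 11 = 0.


For au^2+bu+c=0: sum = -b/a, product = c/a.
a=5, b=5, c=11
Sum = -(5)/5 = -1
Product = (11)/5 = 11/5


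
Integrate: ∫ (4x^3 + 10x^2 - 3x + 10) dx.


Reverse power rule on each term:
  ∫ 4x^3 dx = x^4
  ∫ 10x^2 dx = (10/3)x^3
  ∫ -3x dx = -(3/2)x^2
  ∫ 10 dx = 10x
F(x) = x^4 + (10/3)x^3 - (3/2)x^2 + 10x + C


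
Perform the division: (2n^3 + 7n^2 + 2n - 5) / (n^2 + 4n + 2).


(2n^3 + 7n^2 + 2n - 5) / (n^2 + 4n + 2)
Step 1: 2n * (n^2 + 4n + 2) = 2n^3 + 8n^2 + 4n; subtract.
Step 2: -1 * (n^2 + 4n + 2) = -n^2 - 4n - 2; subtract.
Quotient: 2n - 1, Remainder: 2n - 3


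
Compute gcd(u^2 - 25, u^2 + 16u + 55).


Factor each:
  u^2 - 25 = (u + 5)(u - 5)
  u^2 + 16u + 55 = (u + 5)(u + 11)
Common monic factor: u + 5


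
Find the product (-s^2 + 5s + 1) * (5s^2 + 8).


Distribute each term of the first polynomial:
  (-s^2)(5s^2 + 8) = -5s^4 - 8s^2
  (5s)(5s^2 + 8) = 25s^3 + 40s
  (1)(5s^2 + 8) = 5s^2 + 8
Sum: -5s^4 + 25s^3 - 3s^2 + 40s + 8


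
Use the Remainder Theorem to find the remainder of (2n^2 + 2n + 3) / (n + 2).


By the Remainder Theorem, the remainder equals p(-2):
  2*(-2)^2 = 8
  2*(-2)^1 = -4
  constant: 3
Sum: 8 - 4 + 3 = 7


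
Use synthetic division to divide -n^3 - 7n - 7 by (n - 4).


Synthetic division with c = 4. Coefficients: -1, 0, -7, -7
Bring down -1.
  -1 * 4 = -4; -4 + 0 = -4
  -4 * 4 = -16; -16 - 7 = -23
  -23 * 4 = -92; -92 - 7 = -99
Quotient: -n^2 - 4n - 23, Remainder: -99


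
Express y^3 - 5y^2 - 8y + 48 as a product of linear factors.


Try integer roots (divisors of 48). y=-3: p(-3)=0.
Divide out (y + 3): quotient is y^2 - 8y + 16.
Factor the quadratic: (y - 4)(y - 4)
Result: (y + 3)(y - 4)(y - 4)


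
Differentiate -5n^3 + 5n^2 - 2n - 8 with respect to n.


Apply the power rule term by term:
  d/dn(-5n^3) = -15n^2
  d/dn(5n^2) = 10n
  d/dn(-2n) = -2
  d/dn(-8) = 0
p'(n) = -15n^2 + 10n - 2


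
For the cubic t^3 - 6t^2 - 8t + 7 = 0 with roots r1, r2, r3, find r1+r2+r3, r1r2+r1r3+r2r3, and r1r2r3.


Monic cubic t^3+bt^2+ct+d=0: sum=-b, pairwise sum=c, product=-d.
b=-6, c=-8, d=7
r1+r2+r3 = 6
r1r2+r1r3+r2r3 = -8
r1r2r3 = -7


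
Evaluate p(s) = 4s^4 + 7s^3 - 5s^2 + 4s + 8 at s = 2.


Using direct substitution:
  4 * (2)^4 = 64
  7 * (2)^3 = 56
  -5 * (2)^2 = -20
  4 * (2)^1 = 8
  constant: 8
Sum = 64 + 56 - 20 + 8 + 8 = 116


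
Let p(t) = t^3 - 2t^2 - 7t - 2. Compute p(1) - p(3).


p(1) = -10
p(3) = -14
p(1) - p(3) = -10 + 14 = 4


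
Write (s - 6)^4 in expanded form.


Expand (s - 6)^4 by repeated multiplication:
  (s - 6)^2 = s^2 - 12s + 36
  (s - 6)^3 = s^3 - 18s^2 + 108s - 216
= s^4 - 24s^3 + 216s^2 - 864s + 1296


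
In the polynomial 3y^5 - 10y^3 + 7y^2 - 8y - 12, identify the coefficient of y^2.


Read off the coefficient of y^2: 7


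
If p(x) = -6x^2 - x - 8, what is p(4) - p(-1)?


p(4) = -108
p(-1) = -13
p(4) - p(-1) = -108 + 13 = -95


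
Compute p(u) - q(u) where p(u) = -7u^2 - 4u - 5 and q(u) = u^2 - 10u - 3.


Distribute the minus sign:
  (-7u^2 - 4u - 5)
- (u^2 - 10u - 3)
Negate second polynomial: -u^2 + 10u + 3
Add: -8u^2 + 6u - 2


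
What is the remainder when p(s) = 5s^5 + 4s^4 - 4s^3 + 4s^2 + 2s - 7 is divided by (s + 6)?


By the Remainder Theorem, the remainder equals p(-6):
  5*(-6)^5 = -38880
  4*(-6)^4 = 5184
  -4*(-6)^3 = 864
  4*(-6)^2 = 144
  2*(-6)^1 = -12
  constant: -7
Sum: -38880 + 5184 + 864 + 144 - 12 - 7 = -32707


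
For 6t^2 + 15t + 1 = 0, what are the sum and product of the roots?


For at^2+bt+c=0: sum = -b/a, product = c/a.
a=6, b=15, c=1
Sum = -(15)/6 = -5/2
Product = (1)/6 = 1/6


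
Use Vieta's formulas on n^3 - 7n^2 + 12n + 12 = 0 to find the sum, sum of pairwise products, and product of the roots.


Monic cubic n^3+bn^2+cn+d=0: sum=-b, pairwise sum=c, product=-d.
b=-7, c=12, d=12
r1+r2+r3 = 7
r1r2+r1r3+r2r3 = 12
r1r2r3 = -12


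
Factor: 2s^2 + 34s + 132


Roots satisfy r1 + r2 = -b/a = -17 and r1*r2 = c/a = 66.
So r1 = -6, r2 = -11.
2s^2 + 34s + 132 = 2(s - r1)(s - r2) = 2(s + 6)(s + 11)


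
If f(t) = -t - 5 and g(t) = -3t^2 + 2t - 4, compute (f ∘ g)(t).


Substitute g(t) into f:
f(g(t)) = -1*(-3t^2 + 2t - 4) + (-5)
Expand and combine: 3t^2 - 2t - 1


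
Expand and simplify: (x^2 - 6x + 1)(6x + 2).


Distribute each term of the first polynomial:
  (x^2)(6x + 2) = 6x^3 + 2x^2
  (-6x)(6x + 2) = -36x^2 - 12x
  (1)(6x + 2) = 6x + 2
Sum: 6x^3 - 34x^2 - 6x + 2


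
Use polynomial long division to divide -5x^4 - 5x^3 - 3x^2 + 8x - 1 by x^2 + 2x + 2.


(-5x^4 - 5x^3 - 3x^2 + 8x - 1) / (x^2 + 2x + 2)
Step 1: -5x^2 * (x^2 + 2x + 2) = -5x^4 - 10x^3 - 10x^2; subtract.
Step 2: 5x * (x^2 + 2x + 2) = 5x^3 + 10x^2 + 10x; subtract.
Step 3: -3 * (x^2 + 2x + 2) = -3x^2 - 6x - 6; subtract.
Quotient: -5x^2 + 5x - 3, Remainder: 4x + 5


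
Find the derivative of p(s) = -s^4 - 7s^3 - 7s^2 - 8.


Apply the power rule term by term:
  d/ds(-s^4) = -4s^3
  d/ds(-7s^3) = -21s^2
  d/ds(-7s^2) = -14s
  d/ds(-8) = 0
p'(s) = -4s^3 - 21s^2 - 14s


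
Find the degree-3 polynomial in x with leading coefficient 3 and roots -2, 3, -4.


p(x) = 3(x + 2)(x - 3)(x + 4)
Expand: 3x^3 + 9x^2 - 30x - 72


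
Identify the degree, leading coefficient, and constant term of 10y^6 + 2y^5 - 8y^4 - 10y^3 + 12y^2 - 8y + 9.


Highest power of y is 6, with coefficient 10. Constant term is 9.
Degree = 6, leading coefficient = 10, constant term = 9


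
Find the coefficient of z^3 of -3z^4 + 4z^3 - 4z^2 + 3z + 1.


Read off the coefficient of z^3: 4


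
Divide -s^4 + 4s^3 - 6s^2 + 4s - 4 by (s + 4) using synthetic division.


Synthetic division with c = -4. Coefficients: -1, 4, -6, 4, -4
Bring down -1.
  -1 * -4 = 4; 4 + 4 = 8
  8 * -4 = -32; -32 - 6 = -38
  -38 * -4 = 152; 152 + 4 = 156
  156 * -4 = -624; -624 - 4 = -628
Quotient: -s^3 + 8s^2 - 38s + 156, Remainder: -628


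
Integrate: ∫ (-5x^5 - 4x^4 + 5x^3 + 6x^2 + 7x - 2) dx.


Reverse power rule on each term:
  ∫ -5x^5 dx = -(5/6)x^6
  ∫ -4x^4 dx = -(4/5)x^5
  ∫ 5x^3 dx = (5/4)x^4
  ∫ 6x^2 dx = 2x^3
  ∫ 7x dx = (7/2)x^2
  ∫ -2 dx = -2x
F(x) = -(5/6)x^6 - (4/5)x^5 + (5/4)x^4 + 2x^3 + (7/2)x^2 - 2x + C


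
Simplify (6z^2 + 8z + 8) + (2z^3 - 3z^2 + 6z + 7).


Align terms by degree and add:
  6z^2 + 8z + 8
+ 2z^3 - 3z^2 + 6z + 7
= 2z^3 + 3z^2 + 14z + 15


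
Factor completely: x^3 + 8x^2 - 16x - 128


Try integer roots (divisors of -128). x=4: p(4)=0.
Divide out (x - 4): quotient is x^2 + 12x + 32.
Factor the quadratic: (x + 8)(x + 4)
Result: (x - 4)(x + 8)(x + 4)


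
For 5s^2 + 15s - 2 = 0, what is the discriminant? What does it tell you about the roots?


D = b^2 - 4ac = (15)^2 - 4(5)(-2) = 225 + 40 = 265
Since D > 0: two distinct irrational roots


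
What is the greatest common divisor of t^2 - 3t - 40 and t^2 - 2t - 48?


Factor each:
  t^2 - 3t - 40 = (t - 8)(t + 5)
  t^2 - 2t - 48 = (t - 8)(t + 6)
Common monic factor: t - 8


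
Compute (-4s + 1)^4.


Expand (-4s + 1)^4 by repeated multiplication:
  (-4s + 1)^2 = 16s^2 - 8s + 1
  (-4s + 1)^3 = -64s^3 + 48s^2 - 12s + 1
= 256s^4 - 256s^3 + 96s^2 - 16s + 1


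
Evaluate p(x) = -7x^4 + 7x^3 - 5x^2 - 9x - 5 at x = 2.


Using direct substitution:
  -7 * (2)^4 = -112
  7 * (2)^3 = 56
  -5 * (2)^2 = -20
  -9 * (2)^1 = -18
  constant: -5
Sum = -112 + 56 - 20 - 18 - 5 = -99


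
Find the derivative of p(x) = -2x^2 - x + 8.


Apply the power rule term by term:
  d/dx(-2x^2) = -4x
  d/dx(-x) = -1
  d/dx(8) = 0
p'(x) = -4x - 1


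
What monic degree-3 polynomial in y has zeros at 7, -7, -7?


p(y) = (y - 7)(y + 7)(y + 7)
Expand: y^3 + 7y^2 - 49y - 343


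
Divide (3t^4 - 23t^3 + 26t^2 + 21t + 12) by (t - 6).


(3t^4 - 23t^3 + 26t^2 + 21t + 12) / (t - 6)
Step 1: 3t^3 * (t - 6) = 3t^4 - 18t^3; subtract.
Step 2: -5t^2 * (t - 6) = -5t^3 + 30t^2; subtract.
Step 3: -4t * (t - 6) = -4t^2 + 24t; subtract.
Step 4: -3 * (t - 6) = -3t + 18; subtract.
Quotient: 3t^3 - 5t^2 - 4t - 3, Remainder: -6


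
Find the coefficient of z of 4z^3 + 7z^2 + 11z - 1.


Read off the coefficient of z: 11


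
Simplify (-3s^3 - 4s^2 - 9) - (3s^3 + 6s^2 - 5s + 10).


Distribute the minus sign:
  (-3s^3 - 4s^2 - 9)
- (3s^3 + 6s^2 - 5s + 10)
Negate second polynomial: -3s^3 - 6s^2 + 5s - 10
Add: -6s^3 - 10s^2 + 5s - 19


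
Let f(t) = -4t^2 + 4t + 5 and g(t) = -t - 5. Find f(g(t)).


Substitute g(t) into f:
f(g(t)) = -4*(-t - 5)^2 + 4*(-t - 5) + 5
(-t - 5)^2 = t^2 + 10t + 25
Expand and combine: -4t^2 - 44t - 115


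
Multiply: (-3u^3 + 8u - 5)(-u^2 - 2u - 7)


Distribute each term of the first polynomial:
  (-3u^3)(-u^2 - 2u - 7) = 3u^5 + 6u^4 + 21u^3
  (8u)(-u^2 - 2u - 7) = -8u^3 - 16u^2 - 56u
  (-5)(-u^2 - 2u - 7) = 5u^2 + 10u + 35
Sum: 3u^5 + 6u^4 + 13u^3 - 11u^2 - 46u + 35


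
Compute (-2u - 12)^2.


Expand (-2u - 12)^2 by repeated multiplication:
= 4u^2 + 48u + 144


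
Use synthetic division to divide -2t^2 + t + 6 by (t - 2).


Synthetic division with c = 2. Coefficients: -2, 1, 6
Bring down -2.
  -2 * 2 = -4; -4 + 1 = -3
  -3 * 2 = -6; -6 + 6 = 0
Quotient: -2t - 3, Remainder: 0


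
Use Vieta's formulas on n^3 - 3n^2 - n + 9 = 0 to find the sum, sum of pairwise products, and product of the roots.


Monic cubic n^3+bn^2+cn+d=0: sum=-b, pairwise sum=c, product=-d.
b=-3, c=-1, d=9
r1+r2+r3 = 3
r1r2+r1r3+r2r3 = -1
r1r2r3 = -9


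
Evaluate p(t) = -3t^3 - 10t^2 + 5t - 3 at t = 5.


Using direct substitution:
  -3 * (5)^3 = -375
  -10 * (5)^2 = -250
  5 * (5)^1 = 25
  constant: -3
Sum = -375 - 250 + 25 - 3 = -603


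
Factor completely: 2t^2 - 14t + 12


Roots satisfy r1 + r2 = -b/a = 7 and r1*r2 = c/a = 6.
So r1 = 6, r2 = 1.
2t^2 - 14t + 12 = 2(t - r1)(t - r2) = 2(t - 6)(t - 1)


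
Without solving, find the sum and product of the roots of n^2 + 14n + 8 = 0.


For an^2+bn+c=0: sum = -b/a, product = c/a.
a=1, b=14, c=8
Sum = -(14)/1 = -14
Product = (8)/1 = 8


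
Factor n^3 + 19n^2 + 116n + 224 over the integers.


Try integer roots (divisors of 224). n=-4: p(-4)=0.
Divide out (n + 4): quotient is n^2 + 15n + 56.
Factor the quadratic: (n + 7)(n + 8)
Result: (n + 4)(n + 7)(n + 8)


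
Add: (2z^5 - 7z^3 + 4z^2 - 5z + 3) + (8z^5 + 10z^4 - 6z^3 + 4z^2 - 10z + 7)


Align terms by degree and add:
  2z^5 - 7z^3 + 4z^2 - 5z + 3
+ 8z^5 + 10z^4 - 6z^3 + 4z^2 - 10z + 7
= 10z^5 + 10z^4 - 13z^3 + 8z^2 - 15z + 10


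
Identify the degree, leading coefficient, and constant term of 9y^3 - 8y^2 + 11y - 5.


Highest power of y is 3, with coefficient 9. Constant term is -5.
Degree = 3, leading coefficient = 9, constant term = -5


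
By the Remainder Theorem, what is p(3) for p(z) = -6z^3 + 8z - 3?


By the Remainder Theorem, the remainder equals p(3):
  -6*(3)^3 = -162
  0*(3)^2 = 0
  8*(3)^1 = 24
  constant: -3
Sum: -162 + 0 + 24 - 3 = -141


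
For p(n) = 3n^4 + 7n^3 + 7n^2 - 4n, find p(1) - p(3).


p(1) = 13
p(3) = 483
p(1) - p(3) = 13 - 483 = -470


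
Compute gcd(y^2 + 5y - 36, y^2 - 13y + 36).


Factor each:
  y^2 + 5y - 36 = (y - 4)(y + 9)
  y^2 - 13y + 36 = (y - 4)(y - 9)
Common monic factor: y - 4


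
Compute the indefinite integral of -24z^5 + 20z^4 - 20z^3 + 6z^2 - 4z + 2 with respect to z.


Reverse power rule on each term:
  ∫ -24z^5 dz = -4z^6
  ∫ 20z^4 dz = 4z^5
  ∫ -20z^3 dz = -5z^4
  ∫ 6z^2 dz = 2z^3
  ∫ -4z dz = -2z^2
  ∫ 2 dz = 2z
F(z) = -4z^6 + 4z^5 - 5z^4 + 2z^3 - 2z^2 + 2z + C


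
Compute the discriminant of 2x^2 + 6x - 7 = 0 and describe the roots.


D = b^2 - 4ac = (6)^2 - 4(2)(-7) = 36 + 56 = 92
Since D > 0: two distinct irrational roots


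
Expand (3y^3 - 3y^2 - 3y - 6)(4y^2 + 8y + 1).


Distribute each term of the first polynomial:
  (3y^3)(4y^2 + 8y + 1) = 12y^5 + 24y^4 + 3y^3
  (-3y^2)(4y^2 + 8y + 1) = -12y^4 - 24y^3 - 3y^2
  (-3y)(4y^2 + 8y + 1) = -12y^3 - 24y^2 - 3y
  (-6)(4y^2 + 8y + 1) = -24y^2 - 48y - 6
Sum: 12y^5 + 12y^4 - 33y^3 - 51y^2 - 51y - 6


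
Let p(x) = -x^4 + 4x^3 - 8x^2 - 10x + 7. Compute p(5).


Using direct substitution:
  -1 * (5)^4 = -625
  4 * (5)^3 = 500
  -8 * (5)^2 = -200
  -10 * (5)^1 = -50
  constant: 7
Sum = -625 + 500 - 200 - 50 + 7 = -368


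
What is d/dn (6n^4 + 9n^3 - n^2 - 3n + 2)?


Apply the power rule term by term:
  d/dn(6n^4) = 24n^3
  d/dn(9n^3) = 27n^2
  d/dn(-n^2) = -2n
  d/dn(-3n) = -3
  d/dn(2) = 0
p'(n) = 24n^3 + 27n^2 - 2n - 3


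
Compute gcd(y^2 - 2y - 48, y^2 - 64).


Factor each:
  y^2 - 2y - 48 = (y - 8)(y + 6)
  y^2 - 64 = (y - 8)(y + 8)
Common monic factor: y - 8


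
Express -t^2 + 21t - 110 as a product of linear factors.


Roots satisfy r1 + r2 = -b/a = 21 and r1*r2 = c/a = 110.
So r1 = 10, r2 = 11.
-t^2 + 21t - 110 = -(t - r1)(t - r2) = -(t - 10)(t - 11)


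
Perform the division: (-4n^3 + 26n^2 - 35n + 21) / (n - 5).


(-4n^3 + 26n^2 - 35n + 21) / (n - 5)
Step 1: -4n^2 * (n - 5) = -4n^3 + 20n^2; subtract.
Step 2: 6n * (n - 5) = 6n^2 - 30n; subtract.
Step 3: -5 * (n - 5) = -5n + 25; subtract.
Quotient: -4n^2 + 6n - 5, Remainder: -4


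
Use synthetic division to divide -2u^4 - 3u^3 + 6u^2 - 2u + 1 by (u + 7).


Synthetic division with c = -7. Coefficients: -2, -3, 6, -2, 1
Bring down -2.
  -2 * -7 = 14; 14 - 3 = 11
  11 * -7 = -77; -77 + 6 = -71
  -71 * -7 = 497; 497 - 2 = 495
  495 * -7 = -3465; -3465 + 1 = -3464
Quotient: -2u^3 + 11u^2 - 71u + 495, Remainder: -3464


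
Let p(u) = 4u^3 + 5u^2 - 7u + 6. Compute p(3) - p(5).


p(3) = 138
p(5) = 596
p(3) - p(5) = 138 - 596 = -458


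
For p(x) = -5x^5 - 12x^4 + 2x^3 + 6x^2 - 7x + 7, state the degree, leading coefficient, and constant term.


Highest power of x is 5, with coefficient -5. Constant term is 7.
Degree = 5, leading coefficient = -5, constant term = 7


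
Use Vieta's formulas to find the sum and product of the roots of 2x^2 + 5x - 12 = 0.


For ax^2+bx+c=0: sum = -b/a, product = c/a.
a=2, b=5, c=-12
Sum = -(5)/2 = -5/2
Product = (-12)/2 = -6


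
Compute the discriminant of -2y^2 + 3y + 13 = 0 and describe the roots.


D = b^2 - 4ac = (3)^2 - 4(-2)(13) = 9 + 104 = 113
Since D > 0: two distinct irrational roots


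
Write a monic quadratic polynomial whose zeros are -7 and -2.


p(n) = (n + 7)(n + 2)
Expand: n^2 + 9n + 14


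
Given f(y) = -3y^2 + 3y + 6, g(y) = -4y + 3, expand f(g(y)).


Substitute g(y) into f:
f(g(y)) = -3*(-4y + 3)^2 + 3*(-4y + 3) + 6
(-4y + 3)^2 = 16y^2 - 24y + 9
Expand and combine: -48y^2 + 60y - 12


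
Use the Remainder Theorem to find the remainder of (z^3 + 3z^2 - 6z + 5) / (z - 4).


By the Remainder Theorem, the remainder equals p(4):
  1*(4)^3 = 64
  3*(4)^2 = 48
  -6*(4)^1 = -24
  constant: 5
Sum: 64 + 48 - 24 + 5 = 93


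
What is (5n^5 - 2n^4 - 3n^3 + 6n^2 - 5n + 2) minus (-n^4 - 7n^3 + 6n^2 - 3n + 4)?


Distribute the minus sign:
  (5n^5 - 2n^4 - 3n^3 + 6n^2 - 5n + 2)
- (-n^4 - 7n^3 + 6n^2 - 3n + 4)
Negate second polynomial: n^4 + 7n^3 - 6n^2 + 3n - 4
Add: 5n^5 - n^4 + 4n^3 - 2n - 2


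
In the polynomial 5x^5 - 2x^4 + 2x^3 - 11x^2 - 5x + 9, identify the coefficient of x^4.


Read off the coefficient of x^4: -2


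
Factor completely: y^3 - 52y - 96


Try integer roots (divisors of -96). y=8: p(8)=0.
Divide out (y - 8): quotient is y^2 + 8y + 12.
Factor the quadratic: (y + 6)(y + 2)
Result: (y - 8)(y + 6)(y + 2)


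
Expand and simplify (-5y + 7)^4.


Expand (-5y + 7)^4 by repeated multiplication:
  (-5y + 7)^2 = 25y^2 - 70y + 49
  (-5y + 7)^3 = -125y^3 + 525y^2 - 735y + 343
= 625y^4 - 3500y^3 + 7350y^2 - 6860y + 2401


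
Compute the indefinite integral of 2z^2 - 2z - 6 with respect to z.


Reverse power rule on each term:
  ∫ 2z^2 dz = (2/3)z^3
  ∫ -2z dz = -z^2
  ∫ -6 dz = -6z
F(z) = (2/3)z^3 - z^2 - 6z + C


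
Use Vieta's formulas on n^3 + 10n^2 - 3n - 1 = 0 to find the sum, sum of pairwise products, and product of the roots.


Monic cubic n^3+bn^2+cn+d=0: sum=-b, pairwise sum=c, product=-d.
b=10, c=-3, d=-1
r1+r2+r3 = -10
r1r2+r1r3+r2r3 = -3
r1r2r3 = 1


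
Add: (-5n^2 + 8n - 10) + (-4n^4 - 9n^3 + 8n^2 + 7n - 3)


Align terms by degree and add:
  -5n^2 + 8n - 10
  -4n^4 - 9n^3 + 8n^2 + 7n - 3
= -4n^4 - 9n^3 + 3n^2 + 15n - 13


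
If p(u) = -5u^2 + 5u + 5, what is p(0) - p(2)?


p(0) = 5
p(2) = -5
p(0) - p(2) = 5 + 5 = 10


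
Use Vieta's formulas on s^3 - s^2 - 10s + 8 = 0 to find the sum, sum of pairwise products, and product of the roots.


Monic cubic s^3+bs^2+cs+d=0: sum=-b, pairwise sum=c, product=-d.
b=-1, c=-10, d=8
r1+r2+r3 = 1
r1r2+r1r3+r2r3 = -10
r1r2r3 = -8


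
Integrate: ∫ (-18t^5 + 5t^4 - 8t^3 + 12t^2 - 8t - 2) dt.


Reverse power rule on each term:
  ∫ -18t^5 dt = -3t^6
  ∫ 5t^4 dt = t^5
  ∫ -8t^3 dt = -2t^4
  ∫ 12t^2 dt = 4t^3
  ∫ -8t dt = -4t^2
  ∫ -2 dt = -2t
F(t) = -3t^6 + t^5 - 2t^4 + 4t^3 - 4t^2 - 2t + C


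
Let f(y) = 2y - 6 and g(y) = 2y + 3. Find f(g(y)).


Substitute g(y) into f:
f(g(y)) = 2*(2y + 3) + (-6)
Expand and combine: 4y


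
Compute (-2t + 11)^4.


Expand (-2t + 11)^4 by repeated multiplication:
  (-2t + 11)^2 = 4t^2 - 44t + 121
  (-2t + 11)^3 = -8t^3 + 132t^2 - 726t + 1331
= 16t^4 - 352t^3 + 2904t^2 - 10648t + 14641


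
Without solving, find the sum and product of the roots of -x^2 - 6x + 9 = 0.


For ax^2+bx+c=0: sum = -b/a, product = c/a.
a=-1, b=-6, c=9
Sum = -(-6)/-1 = -6
Product = (9)/-1 = -9


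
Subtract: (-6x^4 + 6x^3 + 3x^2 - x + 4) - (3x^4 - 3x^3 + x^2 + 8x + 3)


Distribute the minus sign:
  (-6x^4 + 6x^3 + 3x^2 - x + 4)
- (3x^4 - 3x^3 + x^2 + 8x + 3)
Negate second polynomial: -3x^4 + 3x^3 - x^2 - 8x - 3
Add: -9x^4 + 9x^3 + 2x^2 - 9x + 1


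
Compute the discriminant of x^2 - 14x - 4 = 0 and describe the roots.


D = b^2 - 4ac = (-14)^2 - 4(1)(-4) = 196 + 16 = 212
Since D > 0: two distinct irrational roots


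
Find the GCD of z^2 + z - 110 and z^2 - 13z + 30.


Factor each:
  z^2 + z - 110 = (z - 10)(z + 11)
  z^2 - 13z + 30 = (z - 10)(z - 3)
Common monic factor: z - 10


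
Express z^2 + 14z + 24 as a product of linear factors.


Roots satisfy r1 + r2 = -b/a = -14 and r1*r2 = c/a = 24.
So r1 = -2, r2 = -12.
z^2 + 14z + 24 = (z - r1)(z - r2) = (z + 2)(z + 12)


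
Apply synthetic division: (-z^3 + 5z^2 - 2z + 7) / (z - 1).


Synthetic division with c = 1. Coefficients: -1, 5, -2, 7
Bring down -1.
  -1 * 1 = -1; -1 + 5 = 4
  4 * 1 = 4; 4 - 2 = 2
  2 * 1 = 2; 2 + 7 = 9
Quotient: -z^2 + 4z + 2, Remainder: 9


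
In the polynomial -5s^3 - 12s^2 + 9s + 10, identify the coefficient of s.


Read off the coefficient of s: 9


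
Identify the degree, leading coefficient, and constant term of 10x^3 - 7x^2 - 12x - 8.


Highest power of x is 3, with coefficient 10. Constant term is -8.
Degree = 3, leading coefficient = 10, constant term = -8


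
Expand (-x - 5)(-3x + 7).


Distribute each term of the first polynomial:
  (-x)(-3x + 7) = 3x^2 - 7x
  (-5)(-3x + 7) = 15x - 35
Sum: 3x^2 + 8x - 35


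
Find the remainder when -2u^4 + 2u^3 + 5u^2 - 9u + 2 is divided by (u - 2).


By the Remainder Theorem, the remainder equals p(2):
  -2*(2)^4 = -32
  2*(2)^3 = 16
  5*(2)^2 = 20
  -9*(2)^1 = -18
  constant: 2
Sum: -32 + 16 + 20 - 18 + 2 = -12


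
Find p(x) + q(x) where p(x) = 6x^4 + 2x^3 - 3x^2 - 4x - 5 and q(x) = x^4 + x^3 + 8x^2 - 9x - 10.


Align terms by degree and add:
  6x^4 + 2x^3 - 3x^2 - 4x - 5
+ x^4 + x^3 + 8x^2 - 9x - 10
= 7x^4 + 3x^3 + 5x^2 - 13x - 15


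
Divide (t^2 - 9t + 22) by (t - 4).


(t^2 - 9t + 22) / (t - 4)
Step 1: t * (t - 4) = t^2 - 4t; subtract.
Step 2: -5 * (t - 4) = -5t + 20; subtract.
Quotient: t - 5, Remainder: 2


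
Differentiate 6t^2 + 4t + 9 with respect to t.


Apply the power rule term by term:
  d/dt(6t^2) = 12t
  d/dt(4t) = 4
  d/dt(9) = 0
p'(t) = 12t + 4


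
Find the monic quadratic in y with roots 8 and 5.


p(y) = (y - 8)(y - 5)
Expand: y^2 - 13y + 40


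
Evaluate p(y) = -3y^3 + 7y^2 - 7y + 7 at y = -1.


Using direct substitution:
  -3 * (-1)^3 = 3
  7 * (-1)^2 = 7
  -7 * (-1)^1 = 7
  constant: 7
Sum = 3 + 7 + 7 + 7 = 24


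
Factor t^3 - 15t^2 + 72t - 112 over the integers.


Try integer roots (divisors of -112). t=7: p(7)=0.
Divide out (t - 7): quotient is t^2 - 8t + 16.
Factor the quadratic: (t - 4)(t - 4)
Result: (t - 7)(t - 4)(t - 4)


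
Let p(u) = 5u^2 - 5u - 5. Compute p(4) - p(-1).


p(4) = 55
p(-1) = 5
p(4) - p(-1) = 55 - 5 = 50


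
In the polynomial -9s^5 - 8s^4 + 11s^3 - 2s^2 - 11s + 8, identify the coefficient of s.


Read off the coefficient of s: -11


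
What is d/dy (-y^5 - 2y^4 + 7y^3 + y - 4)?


Apply the power rule term by term:
  d/dy(-y^5) = -5y^4
  d/dy(-2y^4) = -8y^3
  d/dy(7y^3) = 21y^2
  d/dy(y) = 1
  d/dy(-4) = 0
p'(y) = -5y^4 - 8y^3 + 21y^2 + 1


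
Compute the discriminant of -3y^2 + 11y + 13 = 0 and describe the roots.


D = b^2 - 4ac = (11)^2 - 4(-3)(13) = 121 + 156 = 277
Since D > 0: two distinct irrational roots


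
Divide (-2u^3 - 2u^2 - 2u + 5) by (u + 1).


(-2u^3 - 2u^2 - 2u + 5) / (u + 1)
Step 1: -2u^2 * (u + 1) = -2u^3 - 2u^2; subtract.
Step 2: 0 * (u + 1) = 0; subtract.
Step 3: -2 * (u + 1) = -2u - 2; subtract.
Quotient: -2u^2 - 2, Remainder: 7


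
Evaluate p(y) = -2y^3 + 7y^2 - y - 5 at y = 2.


Using direct substitution:
  -2 * (2)^3 = -16
  7 * (2)^2 = 28
  -1 * (2)^1 = -2
  constant: -5
Sum = -16 + 28 - 2 - 5 = 5


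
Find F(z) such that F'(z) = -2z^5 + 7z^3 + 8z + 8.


Reverse power rule on each term:
  ∫ -2z^5 dz = -(1/3)z^6
  ∫ 7z^3 dz = (7/4)z^4
  ∫ 8z dz = 4z^2
  ∫ 8 dz = 8z
F(z) = -(1/3)z^6 + (7/4)z^4 + 4z^2 + 8z + C


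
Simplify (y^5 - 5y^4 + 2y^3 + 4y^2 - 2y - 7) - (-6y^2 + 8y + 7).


Distribute the minus sign:
  (y^5 - 5y^4 + 2y^3 + 4y^2 - 2y - 7)
- (-6y^2 + 8y + 7)
Negate second polynomial: 6y^2 - 8y - 7
Add: y^5 - 5y^4 + 2y^3 + 10y^2 - 10y - 14


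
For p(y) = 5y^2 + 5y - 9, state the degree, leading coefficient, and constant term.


Highest power of y is 2, with coefficient 5. Constant term is -9.
Degree = 2, leading coefficient = 5, constant term = -9


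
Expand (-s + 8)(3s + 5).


Distribute each term of the first polynomial:
  (-s)(3s + 5) = -3s^2 - 5s
  (8)(3s + 5) = 24s + 40
Sum: -3s^2 + 19s + 40


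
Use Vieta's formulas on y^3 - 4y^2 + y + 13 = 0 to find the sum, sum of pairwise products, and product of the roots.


Monic cubic y^3+by^2+cy+d=0: sum=-b, pairwise sum=c, product=-d.
b=-4, c=1, d=13
r1+r2+r3 = 4
r1r2+r1r3+r2r3 = 1
r1r2r3 = -13


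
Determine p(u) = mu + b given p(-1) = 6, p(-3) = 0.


p(u) = mu + b. Using p(-1)=6, p(-3)=0:
m = (6)/(-1 + 3) = 6/2 = 3
b = 6 - m*(-1) = 6 + 3 = 9
p(u) = 3u + 9


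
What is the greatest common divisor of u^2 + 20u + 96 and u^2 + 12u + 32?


Factor each:
  u^2 + 20u + 96 = (u + 8)(u + 12)
  u^2 + 12u + 32 = (u + 8)(u + 4)
Common monic factor: u + 8


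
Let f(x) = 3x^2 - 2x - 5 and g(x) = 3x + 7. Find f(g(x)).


Substitute g(x) into f:
f(g(x)) = 3*(3x + 7)^2 + (-2)*(3x + 7) + (-5)
(3x + 7)^2 = 9x^2 + 42x + 49
Expand and combine: 27x^2 + 120x + 128


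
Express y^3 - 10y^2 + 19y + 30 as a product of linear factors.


Try integer roots (divisors of 30). y=6: p(6)=0.
Divide out (y - 6): quotient is y^2 - 4y - 5.
Factor the quadratic: (y + 1)(y - 5)
Result: (y - 6)(y + 1)(y - 5)


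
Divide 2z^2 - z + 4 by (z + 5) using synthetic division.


Synthetic division with c = -5. Coefficients: 2, -1, 4
Bring down 2.
  2 * -5 = -10; -10 - 1 = -11
  -11 * -5 = 55; 55 + 4 = 59
Quotient: 2z - 11, Remainder: 59


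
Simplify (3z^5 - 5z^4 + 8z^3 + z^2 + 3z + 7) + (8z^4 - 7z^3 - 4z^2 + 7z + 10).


Align terms by degree and add:
  3z^5 - 5z^4 + 8z^3 + z^2 + 3z + 7
+ 8z^4 - 7z^3 - 4z^2 + 7z + 10
= 3z^5 + 3z^4 + z^3 - 3z^2 + 10z + 17


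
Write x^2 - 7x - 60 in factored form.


Roots satisfy r1 + r2 = -b/a = 7 and r1*r2 = c/a = -60.
So r1 = -5, r2 = 12.
x^2 - 7x - 60 = (x - r1)(x - r2) = (x + 5)(x - 12)


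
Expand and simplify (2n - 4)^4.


Expand (2n - 4)^4 by repeated multiplication:
  (2n - 4)^2 = 4n^2 - 16n + 16
  (2n - 4)^3 = 8n^3 - 48n^2 + 96n - 64
= 16n^4 - 128n^3 + 384n^2 - 512n + 256


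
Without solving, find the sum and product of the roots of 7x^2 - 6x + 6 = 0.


For ax^2+bx+c=0: sum = -b/a, product = c/a.
a=7, b=-6, c=6
Sum = -(-6)/7 = 6/7
Product = (6)/7 = 6/7


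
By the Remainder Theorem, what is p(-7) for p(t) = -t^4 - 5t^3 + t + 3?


By the Remainder Theorem, the remainder equals p(-7):
  -1*(-7)^4 = -2401
  -5*(-7)^3 = 1715
  0*(-7)^2 = 0
  1*(-7)^1 = -7
  constant: 3
Sum: -2401 + 1715 + 0 - 7 + 3 = -690


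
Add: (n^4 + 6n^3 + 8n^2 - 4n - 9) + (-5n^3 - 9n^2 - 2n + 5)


Align terms by degree and add:
  n^4 + 6n^3 + 8n^2 - 4n - 9
  -5n^3 - 9n^2 - 2n + 5
= n^4 + n^3 - n^2 - 6n - 4


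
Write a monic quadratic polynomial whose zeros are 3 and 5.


p(s) = (s - 3)(s - 5)
Expand: s^2 - 8s + 15


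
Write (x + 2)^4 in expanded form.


Expand (x + 2)^4 by repeated multiplication:
  (x + 2)^2 = x^2 + 4x + 4
  (x + 2)^3 = x^3 + 6x^2 + 12x + 8
= x^4 + 8x^3 + 24x^2 + 32x + 16


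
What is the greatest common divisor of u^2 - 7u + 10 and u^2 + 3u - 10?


Factor each:
  u^2 - 7u + 10 = (u - 2)(u - 5)
  u^2 + 3u - 10 = (u - 2)(u + 5)
Common monic factor: u - 2


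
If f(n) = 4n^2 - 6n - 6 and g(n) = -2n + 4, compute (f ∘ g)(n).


Substitute g(n) into f:
f(g(n)) = 4*(-2n + 4)^2 + (-6)*(-2n + 4) + (-6)
(-2n + 4)^2 = 4n^2 - 16n + 16
Expand and combine: 16n^2 - 52n + 34


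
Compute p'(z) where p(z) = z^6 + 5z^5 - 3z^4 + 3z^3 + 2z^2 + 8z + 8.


Apply the power rule term by term:
  d/dz(z^6) = 6z^5
  d/dz(5z^5) = 25z^4
  d/dz(-3z^4) = -12z^3
  d/dz(3z^3) = 9z^2
  d/dz(2z^2) = 4z
  d/dz(8z) = 8
  d/dz(8) = 0
p'(z) = 6z^5 + 25z^4 - 12z^3 + 9z^2 + 4z + 8


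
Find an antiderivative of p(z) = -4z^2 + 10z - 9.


Reverse power rule on each term:
  ∫ -4z^2 dz = -(4/3)z^3
  ∫ 10z dz = 5z^2
  ∫ -9 dz = -9z
F(z) = -(4/3)z^3 + 5z^2 - 9z + C


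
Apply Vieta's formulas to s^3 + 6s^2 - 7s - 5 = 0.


Monic cubic s^3+bs^2+cs+d=0: sum=-b, pairwise sum=c, product=-d.
b=6, c=-7, d=-5
r1+r2+r3 = -6
r1r2+r1r3+r2r3 = -7
r1r2r3 = 5


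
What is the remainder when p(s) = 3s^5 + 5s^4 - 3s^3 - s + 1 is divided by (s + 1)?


By the Remainder Theorem, the remainder equals p(-1):
  3*(-1)^5 = -3
  5*(-1)^4 = 5
  -3*(-1)^3 = 3
  0*(-1)^2 = 0
  -1*(-1)^1 = 1
  constant: 1
Sum: -3 + 5 + 3 + 0 + 1 + 1 = 7


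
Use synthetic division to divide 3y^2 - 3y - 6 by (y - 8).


Synthetic division with c = 8. Coefficients: 3, -3, -6
Bring down 3.
  3 * 8 = 24; 24 - 3 = 21
  21 * 8 = 168; 168 - 6 = 162
Quotient: 3y + 21, Remainder: 162


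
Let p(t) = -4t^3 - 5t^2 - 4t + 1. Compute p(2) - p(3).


p(2) = -59
p(3) = -164
p(2) - p(3) = -59 + 164 = 105


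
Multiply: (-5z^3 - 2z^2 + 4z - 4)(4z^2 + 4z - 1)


Distribute each term of the first polynomial:
  (-5z^3)(4z^2 + 4z - 1) = -20z^5 - 20z^4 + 5z^3
  (-2z^2)(4z^2 + 4z - 1) = -8z^4 - 8z^3 + 2z^2
  (4z)(4z^2 + 4z - 1) = 16z^3 + 16z^2 - 4z
  (-4)(4z^2 + 4z - 1) = -16z^2 - 16z + 4
Sum: -20z^5 - 28z^4 + 13z^3 + 2z^2 - 20z + 4


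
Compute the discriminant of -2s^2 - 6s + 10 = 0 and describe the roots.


D = b^2 - 4ac = (-6)^2 - 4(-2)(10) = 36 + 80 = 116
Since D > 0: two distinct irrational roots


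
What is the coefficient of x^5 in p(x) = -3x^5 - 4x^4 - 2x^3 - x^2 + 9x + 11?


Read off the coefficient of x^5: -3


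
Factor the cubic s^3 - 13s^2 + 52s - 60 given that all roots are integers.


Try integer roots (divisors of -60). s=5: p(5)=0.
Divide out (s - 5): quotient is s^2 - 8s + 12.
Factor the quadratic: (s - 2)(s - 6)
Result: (s - 5)(s - 2)(s - 6)


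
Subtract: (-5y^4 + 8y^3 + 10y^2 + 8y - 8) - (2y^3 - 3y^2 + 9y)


Distribute the minus sign:
  (-5y^4 + 8y^3 + 10y^2 + 8y - 8)
- (2y^3 - 3y^2 + 9y)
Negate second polynomial: -2y^3 + 3y^2 - 9y
Add: -5y^4 + 6y^3 + 13y^2 - y - 8


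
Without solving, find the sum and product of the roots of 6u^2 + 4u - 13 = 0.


For au^2+bu+c=0: sum = -b/a, product = c/a.
a=6, b=4, c=-13
Sum = -(4)/6 = -2/3
Product = (-13)/6 = -13/6


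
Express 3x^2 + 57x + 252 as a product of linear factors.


Roots satisfy r1 + r2 = -b/a = -19 and r1*r2 = c/a = 84.
So r1 = -12, r2 = -7.
3x^2 + 57x + 252 = 3(x - r1)(x - r2) = 3(x + 12)(x + 7)


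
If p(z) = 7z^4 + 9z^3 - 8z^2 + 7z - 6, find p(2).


Using direct substitution:
  7 * (2)^4 = 112
  9 * (2)^3 = 72
  -8 * (2)^2 = -32
  7 * (2)^1 = 14
  constant: -6
Sum = 112 + 72 - 32 + 14 - 6 = 160


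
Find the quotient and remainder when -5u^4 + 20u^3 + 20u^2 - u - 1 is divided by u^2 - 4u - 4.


(-5u^4 + 20u^3 + 20u^2 - u - 1) / (u^2 - 4u - 4)
Step 1: -5u^2 * (u^2 - 4u - 4) = -5u^4 + 20u^3 + 20u^2; subtract.
Step 2: 0 * (u^2 - 4u - 4) = 0; subtract.
Step 3: 0 * (u^2 - 4u - 4) = 0; subtract.
Quotient: -5u^2, Remainder: -u - 1


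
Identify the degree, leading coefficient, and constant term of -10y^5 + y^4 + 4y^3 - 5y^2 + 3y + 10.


Highest power of y is 5, with coefficient -10. Constant term is 10.
Degree = 5, leading coefficient = -10, constant term = 10


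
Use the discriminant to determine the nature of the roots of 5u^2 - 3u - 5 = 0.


D = b^2 - 4ac = (-3)^2 - 4(5)(-5) = 9 + 100 = 109
Since D > 0: two distinct irrational roots


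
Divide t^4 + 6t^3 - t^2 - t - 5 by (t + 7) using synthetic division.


Synthetic division with c = -7. Coefficients: 1, 6, -1, -1, -5
Bring down 1.
  1 * -7 = -7; -7 + 6 = -1
  -1 * -7 = 7; 7 - 1 = 6
  6 * -7 = -42; -42 - 1 = -43
  -43 * -7 = 301; 301 - 5 = 296
Quotient: t^3 - t^2 + 6t - 43, Remainder: 296


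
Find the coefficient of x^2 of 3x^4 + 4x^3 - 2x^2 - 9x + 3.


Read off the coefficient of x^2: -2


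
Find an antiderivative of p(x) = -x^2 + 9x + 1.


Reverse power rule on each term:
  ∫ -x^2 dx = -(1/3)x^3
  ∫ 9x dx = (9/2)x^2
  ∫ 1 dx = x
F(x) = -(1/3)x^3 + (9/2)x^2 + x + C


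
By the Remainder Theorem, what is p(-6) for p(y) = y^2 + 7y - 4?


By the Remainder Theorem, the remainder equals p(-6):
  1*(-6)^2 = 36
  7*(-6)^1 = -42
  constant: -4
Sum: 36 - 42 - 4 = -10


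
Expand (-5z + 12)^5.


Expand (-5z + 12)^5 by repeated multiplication:
  (-5z + 12)^2 = 25z^2 - 120z + 144
  (-5z + 12)^3 = -125z^3 + 900z^2 - 2160z + 1728
  (-5z + 12)^4 = 625z^4 - 6000z^3 + 21600z^2 - 34560z + 20736
= -3125z^5 + 37500z^4 - 180000z^3 + 432000z^2 - 518400z + 248832


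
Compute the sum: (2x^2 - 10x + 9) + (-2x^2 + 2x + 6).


Align terms by degree and add:
  2x^2 - 10x + 9
  -2x^2 + 2x + 6
= -8x + 15


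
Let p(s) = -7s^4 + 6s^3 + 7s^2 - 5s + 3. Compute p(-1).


Using direct substitution:
  -7 * (-1)^4 = -7
  6 * (-1)^3 = -6
  7 * (-1)^2 = 7
  -5 * (-1)^1 = 5
  constant: 3
Sum = -7 - 6 + 7 + 5 + 3 = 2


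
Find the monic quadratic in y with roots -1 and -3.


p(y) = (y + 1)(y + 3)
Expand: y^2 + 4y + 3


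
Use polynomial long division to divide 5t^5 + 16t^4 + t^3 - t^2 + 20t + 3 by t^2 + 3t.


(5t^5 + 16t^4 + t^3 - t^2 + 20t + 3) / (t^2 + 3t)
Step 1: 5t^3 * (t^2 + 3t) = 5t^5 + 15t^4; subtract.
Step 2: t^2 * (t^2 + 3t) = t^4 + 3t^3; subtract.
Step 3: -2t * (t^2 + 3t) = -2t^3 - 6t^2; subtract.
Step 4: 5 * (t^2 + 3t) = 5t^2 + 15t; subtract.
Quotient: 5t^3 + t^2 - 2t + 5, Remainder: 5t + 3


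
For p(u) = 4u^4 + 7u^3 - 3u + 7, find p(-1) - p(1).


p(-1) = 7
p(1) = 15
p(-1) - p(1) = 7 - 15 = -8


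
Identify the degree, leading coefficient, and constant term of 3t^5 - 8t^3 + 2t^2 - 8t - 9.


Highest power of t is 5, with coefficient 3. Constant term is -9.
Degree = 5, leading coefficient = 3, constant term = -9


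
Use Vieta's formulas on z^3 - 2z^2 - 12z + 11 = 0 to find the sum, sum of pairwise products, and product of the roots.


Monic cubic z^3+bz^2+cz+d=0: sum=-b, pairwise sum=c, product=-d.
b=-2, c=-12, d=11
r1+r2+r3 = 2
r1r2+r1r3+r2r3 = -12
r1r2r3 = -11


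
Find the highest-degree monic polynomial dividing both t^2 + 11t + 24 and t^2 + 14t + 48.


Factor each:
  t^2 + 11t + 24 = (t + 8)(t + 3)
  t^2 + 14t + 48 = (t + 8)(t + 6)
Common monic factor: t + 8


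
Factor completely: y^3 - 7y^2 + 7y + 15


Try integer roots (divisors of 15). y=5: p(5)=0.
Divide out (y - 5): quotient is y^2 - 2y - 3.
Factor the quadratic: (y + 1)(y - 3)
Result: (y - 5)(y + 1)(y - 3)


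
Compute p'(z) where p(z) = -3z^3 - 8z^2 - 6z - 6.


Apply the power rule term by term:
  d/dz(-3z^3) = -9z^2
  d/dz(-8z^2) = -16z
  d/dz(-6z) = -6
  d/dz(-6) = 0
p'(z) = -9z^2 - 16z - 6


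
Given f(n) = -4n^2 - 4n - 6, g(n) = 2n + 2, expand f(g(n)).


Substitute g(n) into f:
f(g(n)) = -4*(2n + 2)^2 + (-4)*(2n + 2) + (-6)
(2n + 2)^2 = 4n^2 + 8n + 4
Expand and combine: -16n^2 - 40n - 30


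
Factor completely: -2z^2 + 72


Roots satisfy r1 + r2 = -b/a = 0 and r1*r2 = c/a = -36.
So r1 = 6, r2 = -6.
-2z^2 + 72 = -2(z - r1)(z - r2) = -2(z - 6)(z + 6)


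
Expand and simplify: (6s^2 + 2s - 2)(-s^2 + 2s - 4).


Distribute each term of the first polynomial:
  (6s^2)(-s^2 + 2s - 4) = -6s^4 + 12s^3 - 24s^2
  (2s)(-s^2 + 2s - 4) = -2s^3 + 4s^2 - 8s
  (-2)(-s^2 + 2s - 4) = 2s^2 - 4s + 8
Sum: -6s^4 + 10s^3 - 18s^2 - 12s + 8


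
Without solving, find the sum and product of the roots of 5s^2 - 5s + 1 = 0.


For as^2+bs+c=0: sum = -b/a, product = c/a.
a=5, b=-5, c=1
Sum = -(-5)/5 = 1
Product = (1)/5 = 1/5


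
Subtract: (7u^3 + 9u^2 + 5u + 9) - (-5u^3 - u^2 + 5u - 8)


Distribute the minus sign:
  (7u^3 + 9u^2 + 5u + 9)
- (-5u^3 - u^2 + 5u - 8)
Negate second polynomial: 5u^3 + u^2 - 5u + 8
Add: 12u^3 + 10u^2 + 17


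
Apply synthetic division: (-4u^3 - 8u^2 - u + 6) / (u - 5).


Synthetic division with c = 5. Coefficients: -4, -8, -1, 6
Bring down -4.
  -4 * 5 = -20; -20 - 8 = -28
  -28 * 5 = -140; -140 - 1 = -141
  -141 * 5 = -705; -705 + 6 = -699
Quotient: -4u^2 - 28u - 141, Remainder: -699


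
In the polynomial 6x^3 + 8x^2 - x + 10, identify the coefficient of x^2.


Read off the coefficient of x^2: 8


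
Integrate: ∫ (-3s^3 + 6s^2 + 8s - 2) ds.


Reverse power rule on each term:
  ∫ -3s^3 ds = -(3/4)s^4
  ∫ 6s^2 ds = 2s^3
  ∫ 8s ds = 4s^2
  ∫ -2 ds = -2s
F(s) = -(3/4)s^4 + 2s^3 + 4s^2 - 2s + C


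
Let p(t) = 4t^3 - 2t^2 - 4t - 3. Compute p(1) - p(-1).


p(1) = -5
p(-1) = -5
p(1) - p(-1) = -5 + 5 = 0


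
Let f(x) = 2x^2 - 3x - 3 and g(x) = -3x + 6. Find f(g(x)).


Substitute g(x) into f:
f(g(x)) = 2*(-3x + 6)^2 + (-3)*(-3x + 6) + (-3)
(-3x + 6)^2 = 9x^2 - 36x + 36
Expand and combine: 18x^2 - 63x + 51


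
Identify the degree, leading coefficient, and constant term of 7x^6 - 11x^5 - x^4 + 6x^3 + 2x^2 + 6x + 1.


Highest power of x is 6, with coefficient 7. Constant term is 1.
Degree = 6, leading coefficient = 7, constant term = 1


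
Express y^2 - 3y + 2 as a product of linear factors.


Roots satisfy r1 + r2 = -b/a = 3 and r1*r2 = c/a = 2.
So r1 = 2, r2 = 1.
y^2 - 3y + 2 = (y - r1)(y - r2) = (y - 2)(y - 1)


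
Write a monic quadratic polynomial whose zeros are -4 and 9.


p(y) = (y + 4)(y - 9)
Expand: y^2 - 5y - 36


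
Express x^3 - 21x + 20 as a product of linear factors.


Try integer roots (divisors of 20). x=4: p(4)=0.
Divide out (x - 4): quotient is x^2 + 4x - 5.
Factor the quadratic: (x + 5)(x - 1)
Result: (x - 4)(x + 5)(x - 1)


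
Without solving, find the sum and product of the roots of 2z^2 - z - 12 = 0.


For az^2+bz+c=0: sum = -b/a, product = c/a.
a=2, b=-1, c=-12
Sum = -(-1)/2 = 1/2
Product = (-12)/2 = -6


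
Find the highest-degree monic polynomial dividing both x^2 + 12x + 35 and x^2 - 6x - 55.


Factor each:
  x^2 + 12x + 35 = (x + 5)(x + 7)
  x^2 - 6x - 55 = (x + 5)(x - 11)
Common monic factor: x + 5


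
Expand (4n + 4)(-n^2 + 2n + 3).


Distribute each term of the first polynomial:
  (4n)(-n^2 + 2n + 3) = -4n^3 + 8n^2 + 12n
  (4)(-n^2 + 2n + 3) = -4n^2 + 8n + 12
Sum: -4n^3 + 4n^2 + 20n + 12


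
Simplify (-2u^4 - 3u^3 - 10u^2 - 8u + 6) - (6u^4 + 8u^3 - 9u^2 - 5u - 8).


Distribute the minus sign:
  (-2u^4 - 3u^3 - 10u^2 - 8u + 6)
- (6u^4 + 8u^3 - 9u^2 - 5u - 8)
Negate second polynomial: -6u^4 - 8u^3 + 9u^2 + 5u + 8
Add: -8u^4 - 11u^3 - u^2 - 3u + 14


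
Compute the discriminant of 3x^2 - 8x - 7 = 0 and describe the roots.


D = b^2 - 4ac = (-8)^2 - 4(3)(-7) = 64 + 84 = 148
Since D > 0: two distinct irrational roots


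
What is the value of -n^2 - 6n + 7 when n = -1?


Using direct substitution:
  -1 * (-1)^2 = -1
  -6 * (-1)^1 = 6
  constant: 7
Sum = -1 + 6 + 7 = 12


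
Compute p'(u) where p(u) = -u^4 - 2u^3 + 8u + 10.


Apply the power rule term by term:
  d/du(-u^4) = -4u^3
  d/du(-2u^3) = -6u^2
  d/du(8u) = 8
  d/du(10) = 0
p'(u) = -4u^3 - 6u^2 + 8


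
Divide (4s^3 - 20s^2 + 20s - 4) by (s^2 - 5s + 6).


(4s^3 - 20s^2 + 20s - 4) / (s^2 - 5s + 6)
Step 1: 4s * (s^2 - 5s + 6) = 4s^3 - 20s^2 + 24s; subtract.
Step 2: 0 * (s^2 - 5s + 6) = 0; subtract.
Quotient: 4s, Remainder: -4s - 4


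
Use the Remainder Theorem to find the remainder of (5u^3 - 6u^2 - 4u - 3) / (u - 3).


By the Remainder Theorem, the remainder equals p(3):
  5*(3)^3 = 135
  -6*(3)^2 = -54
  -4*(3)^1 = -12
  constant: -3
Sum: 135 - 54 - 12 - 3 = 66


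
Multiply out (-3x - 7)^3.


Expand (-3x - 7)^3 by repeated multiplication:
  (-3x - 7)^2 = 9x^2 + 42x + 49
= -27x^3 - 189x^2 - 441x - 343


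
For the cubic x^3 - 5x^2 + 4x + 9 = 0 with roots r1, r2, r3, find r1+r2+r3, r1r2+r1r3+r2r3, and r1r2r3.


Monic cubic x^3+bx^2+cx+d=0: sum=-b, pairwise sum=c, product=-d.
b=-5, c=4, d=9
r1+r2+r3 = 5
r1r2+r1r3+r2r3 = 4
r1r2r3 = -9
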